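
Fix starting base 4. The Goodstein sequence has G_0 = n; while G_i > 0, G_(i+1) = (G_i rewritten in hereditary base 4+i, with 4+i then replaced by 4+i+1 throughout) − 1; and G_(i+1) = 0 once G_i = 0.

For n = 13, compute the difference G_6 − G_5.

G_0 = 13. HB_4(13) = 3·4 + 1. Bump = 16. G_1 = 15.
G_1 = 15. HB_5(15) = 3·5. Bump = 18. G_2 = 17.
G_2 = 17. HB_6(17) = 2·6 + 5. Bump = 19. G_3 = 18.
G_3 = 18. HB_7(18) = 2·7 + 4. Bump = 20. G_4 = 19.
G_4 = 19. HB_8(19) = 2·8 + 3. Bump = 21. G_5 = 20.
G_5 = 20. HB_9(20) = 2·9 + 2. Bump = 22. G_6 = 21.

1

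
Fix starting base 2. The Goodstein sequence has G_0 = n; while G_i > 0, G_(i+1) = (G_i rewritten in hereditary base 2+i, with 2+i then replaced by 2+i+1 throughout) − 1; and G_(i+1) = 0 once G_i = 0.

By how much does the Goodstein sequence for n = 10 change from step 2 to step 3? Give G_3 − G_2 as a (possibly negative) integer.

step 0: 10 = 2^(2 + 1) + 2; sub 3 for 2: 3^(3 + 1) + 3; = 84; G_1 = 84−1 = 83
step 1: 83 = 3^(3 + 1) + 2; sub 4 for 3: 4^(4 + 1) + 2; = 1026; G_2 = 1026−1 = 1025
step 2: 1025 = 4^(4 + 1) + 1; sub 5 for 4: 5^(5 + 1) + 1; = 15626; G_3 = 15626−1 = 15625

14600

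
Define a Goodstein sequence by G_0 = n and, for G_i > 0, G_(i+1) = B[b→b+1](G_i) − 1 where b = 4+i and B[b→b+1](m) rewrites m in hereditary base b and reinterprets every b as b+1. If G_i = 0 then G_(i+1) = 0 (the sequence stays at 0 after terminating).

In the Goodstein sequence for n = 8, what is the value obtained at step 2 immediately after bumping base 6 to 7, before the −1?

10

[0] 8 ≡ 2·4 (base 4). Lift 5: 10. −1: 9.
[1] 9 ≡ 5 + 4 (base 5). Lift 6: 10. −1: 9.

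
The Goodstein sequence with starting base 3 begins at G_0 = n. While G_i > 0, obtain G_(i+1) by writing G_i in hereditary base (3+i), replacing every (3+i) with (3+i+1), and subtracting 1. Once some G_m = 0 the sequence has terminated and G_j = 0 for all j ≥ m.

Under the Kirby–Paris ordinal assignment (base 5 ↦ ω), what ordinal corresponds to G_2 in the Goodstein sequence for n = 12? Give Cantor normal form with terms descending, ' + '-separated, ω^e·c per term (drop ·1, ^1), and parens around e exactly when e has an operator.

ω^2 + 2

step 0: 12 = 3^2 + 3; sub 4 for 3: 4^2 + 4; = 20; G_1 = 20−1 = 19
step 1: 19 = 4^2 + 3; sub 5 for 4: 5^2 + 3; = 28; G_2 = 28−1 = 27
step 2: 27 = 5^2 + 2; sub 6 for 5: 6^2 + 2; = 38; G_3 = 38−1 = 37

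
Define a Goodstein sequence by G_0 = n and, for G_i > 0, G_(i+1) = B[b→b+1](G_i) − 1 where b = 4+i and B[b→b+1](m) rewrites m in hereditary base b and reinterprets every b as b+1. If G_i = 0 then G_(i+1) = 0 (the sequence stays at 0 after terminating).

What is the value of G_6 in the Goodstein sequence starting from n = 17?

i=0: 17 = 4^2 + 1 (b=4); 4→5: 5^2 + 1 = 26; 26−1 = 25
i=1: 25 = 5^2 (b=5); 5→6: 6^2 = 36; 36−1 = 35
i=2: 35 = 5·6 + 5 (b=6); 6→7: 5·7 + 5 = 40; 40−1 = 39
i=3: 39 = 5·7 + 4 (b=7); 7→8: 5·8 + 4 = 44; 44−1 = 43
i=4: 43 = 5·8 + 3 (b=8); 8→9: 5·9 + 3 = 48; 48−1 = 47
i=5: 47 = 5·9 + 2 (b=9); 9→10: 5·10 + 2 = 52; 52−1 = 51
i=6: 51 = 5·10 + 1 (b=10); 10→11: 5·11 + 1 = 56; 56−1 = 55

51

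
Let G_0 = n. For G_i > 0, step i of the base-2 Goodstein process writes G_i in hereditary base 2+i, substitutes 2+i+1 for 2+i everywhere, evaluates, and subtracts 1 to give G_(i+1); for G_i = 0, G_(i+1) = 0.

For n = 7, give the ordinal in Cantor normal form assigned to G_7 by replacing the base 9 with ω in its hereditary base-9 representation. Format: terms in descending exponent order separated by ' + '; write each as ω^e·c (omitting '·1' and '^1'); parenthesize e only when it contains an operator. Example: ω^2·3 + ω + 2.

ω^7·7 + ω^6·7 + ω^5·7 + ω^4·7 + ω^3·7 + ω^2·7 + ω·7 + 6

[0] 7 ≡ 2^2 + 2 + 1 (base 2). Lift 3: 31. −1: 30.
[1] 30 ≡ 3^3 + 3 (base 3). Lift 4: 260. −1: 259.
[2] 259 ≡ 4^4 + 3 (base 4). Lift 5: 3128. −1: 3127.
[3] 3127 ≡ 5^5 + 2 (base 5). Lift 6: 46658. −1: 46657.
[4] 46657 ≡ 6^6 + 1 (base 6). Lift 7: 823544. −1: 823543.
[5] 823543 ≡ 7^7 (base 7). Lift 8: 16777216. −1: 16777215.
[6] 16777215 ≡ 7·8^7 + 7·8^6 + 7·8^5 + 7·8^4 + 7·8^3 + 7·8^2 + 7·8 + 7 (base 8). Lift 9: 37665880. −1: 37665879.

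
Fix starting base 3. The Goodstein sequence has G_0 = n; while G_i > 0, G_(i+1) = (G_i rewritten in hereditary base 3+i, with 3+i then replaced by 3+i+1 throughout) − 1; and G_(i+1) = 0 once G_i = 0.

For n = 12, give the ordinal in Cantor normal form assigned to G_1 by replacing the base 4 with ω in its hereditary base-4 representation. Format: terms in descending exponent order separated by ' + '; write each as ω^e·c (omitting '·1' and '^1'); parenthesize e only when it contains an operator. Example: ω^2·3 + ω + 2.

G_0=12  [base 3] 3^2 + 3  →[3↦4]→  4^2 + 4 = 20  −1 ⇒ G_1=19
G_1=19  [base 4] 4^2 + 3  →[4↦5]→  5^2 + 3 = 28  −1 ⇒ G_2=27

ω^2 + 3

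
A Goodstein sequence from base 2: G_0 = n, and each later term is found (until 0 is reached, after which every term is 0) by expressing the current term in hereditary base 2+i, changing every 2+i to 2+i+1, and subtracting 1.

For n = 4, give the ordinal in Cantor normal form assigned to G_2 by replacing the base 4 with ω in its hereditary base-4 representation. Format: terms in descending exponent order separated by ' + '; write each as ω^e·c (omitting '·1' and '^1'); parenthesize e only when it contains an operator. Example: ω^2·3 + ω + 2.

ω^2·2 + ω·2 + 1

G_0=4  [base 2] 2^2  →[2↦3]→  3^3 = 27  −1 ⇒ G_1=26
G_1=26  [base 3] 2·3^2 + 2·3 + 2  →[3↦4]→  2·4^2 + 2·4 + 2 = 42  −1 ⇒ G_2=41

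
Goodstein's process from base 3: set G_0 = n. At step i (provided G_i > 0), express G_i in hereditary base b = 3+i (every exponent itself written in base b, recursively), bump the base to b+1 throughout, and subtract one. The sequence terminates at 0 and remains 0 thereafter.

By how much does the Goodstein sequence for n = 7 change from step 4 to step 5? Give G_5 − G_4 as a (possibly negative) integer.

base 3: 7 = 2·3 + 1; at 4: 2·4 + 1 = 9; next = 8
base 4: 8 = 2·4; at 5: 2·5 = 10; next = 9
base 5: 9 = 5 + 4; at 6: 6 + 4 = 10; next = 9
base 6: 9 = 6 + 3; at 7: 7 + 3 = 10; next = 9
base 7: 9 = 7 + 2; at 8: 8 + 2 = 10; next = 9

0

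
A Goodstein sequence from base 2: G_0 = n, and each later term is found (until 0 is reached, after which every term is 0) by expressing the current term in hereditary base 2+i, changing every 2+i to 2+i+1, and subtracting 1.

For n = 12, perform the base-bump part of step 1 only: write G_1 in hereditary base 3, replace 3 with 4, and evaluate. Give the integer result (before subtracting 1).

1066

G_0=12  [base 2] 2^(2 + 1) + 2^2  →[2↦3]→  3^(3 + 1) + 3^3 = 108  −1 ⇒ G_1=107
G_1=107  [base 3] 3^(3 + 1) + 2·3^2 + 2·3 + 2  →[3↦4]→  4^(4 + 1) + 2·4^2 + 2·4 + 2 = 1066  −1 ⇒ G_2=1065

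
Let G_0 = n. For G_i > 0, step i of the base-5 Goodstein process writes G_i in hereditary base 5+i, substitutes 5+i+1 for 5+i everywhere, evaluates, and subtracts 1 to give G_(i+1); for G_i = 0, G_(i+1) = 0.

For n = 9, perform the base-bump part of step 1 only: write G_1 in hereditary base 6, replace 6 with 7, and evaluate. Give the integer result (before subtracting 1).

10

9 —HB5→ 5 + 4 —bump→ 6 + 4 = 10 —(−1)→ 9
9 —HB6→ 6 + 3 —bump→ 7 + 3 = 10 —(−1)→ 9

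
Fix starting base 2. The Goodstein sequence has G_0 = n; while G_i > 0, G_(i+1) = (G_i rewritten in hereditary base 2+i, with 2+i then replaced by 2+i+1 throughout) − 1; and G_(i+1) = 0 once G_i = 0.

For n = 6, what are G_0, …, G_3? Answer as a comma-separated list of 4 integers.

6, 29, 257, 3125

G_0 = 6. HB_2(6) = 2^2 + 2. Bump = 30. G_1 = 29.
G_1 = 29. HB_3(29) = 3^3 + 2. Bump = 258. G_2 = 257.
G_2 = 257. HB_4(257) = 4^4 + 1. Bump = 3126. G_3 = 3125.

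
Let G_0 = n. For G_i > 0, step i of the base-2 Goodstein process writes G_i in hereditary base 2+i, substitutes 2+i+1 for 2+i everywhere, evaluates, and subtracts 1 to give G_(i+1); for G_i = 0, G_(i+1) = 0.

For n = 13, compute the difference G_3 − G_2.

14813

G_0=13  [base 2] 2^(2 + 1) + 2^2 + 1  →[2↦3]→  3^(3 + 1) + 3^3 + 1 = 109  −1 ⇒ G_1=108
G_1=108  [base 3] 3^(3 + 1) + 3^3  →[3↦4]→  4^(4 + 1) + 4^4 = 1280  −1 ⇒ G_2=1279
G_2=1279  [base 4] 4^(4 + 1) + 3·4^3 + 3·4^2 + 3·4 + 3  →[4↦5]→  5^(5 + 1) + 3·5^3 + 3·5^2 + 3·5 + 3 = 16093  −1 ⇒ G_3=16092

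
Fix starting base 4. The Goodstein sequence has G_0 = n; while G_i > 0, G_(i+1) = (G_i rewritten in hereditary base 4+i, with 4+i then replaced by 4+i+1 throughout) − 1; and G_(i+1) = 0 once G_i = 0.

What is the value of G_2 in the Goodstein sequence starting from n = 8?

8 —HB4→ 2·4 —bump→ 2·5 = 10 —(−1)→ 9
9 —HB5→ 5 + 4 —bump→ 6 + 4 = 10 —(−1)→ 9

9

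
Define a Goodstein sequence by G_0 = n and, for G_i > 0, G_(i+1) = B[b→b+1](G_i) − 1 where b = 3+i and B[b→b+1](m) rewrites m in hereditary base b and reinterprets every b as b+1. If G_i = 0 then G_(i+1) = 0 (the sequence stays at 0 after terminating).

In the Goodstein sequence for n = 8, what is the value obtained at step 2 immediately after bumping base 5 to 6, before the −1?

8 —HB3→ 2·3 + 2 —bump→ 2·4 + 2 = 10 —(−1)→ 9
9 —HB4→ 2·4 + 1 —bump→ 2·5 + 1 = 11 —(−1)→ 10
10 —HB5→ 2·5 —bump→ 2·6 = 12 —(−1)→ 11

12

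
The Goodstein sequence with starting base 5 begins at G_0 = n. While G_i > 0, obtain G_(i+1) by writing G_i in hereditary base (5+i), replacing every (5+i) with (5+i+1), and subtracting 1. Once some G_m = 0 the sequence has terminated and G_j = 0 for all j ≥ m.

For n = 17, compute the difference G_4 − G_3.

1

(0) 17|_5 = 3·5 + 2 ↦ 3·6 + 2|_6 = 20 ⇒ 19
(1) 19|_6 = 3·6 + 1 ↦ 3·7 + 1|_7 = 22 ⇒ 21
(2) 21|_7 = 3·7 ↦ 3·8|_8 = 24 ⇒ 23
(3) 23|_8 = 2·8 + 7 ↦ 2·9 + 7|_9 = 25 ⇒ 24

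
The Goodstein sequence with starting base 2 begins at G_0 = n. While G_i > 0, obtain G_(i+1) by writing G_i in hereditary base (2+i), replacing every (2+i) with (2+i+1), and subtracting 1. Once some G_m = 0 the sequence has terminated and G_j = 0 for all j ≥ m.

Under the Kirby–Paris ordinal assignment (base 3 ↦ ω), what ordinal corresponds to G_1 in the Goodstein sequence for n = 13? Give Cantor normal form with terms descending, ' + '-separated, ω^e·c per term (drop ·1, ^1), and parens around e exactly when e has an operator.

ω^(ω + 1) + ω^ω

base 2: 13 = 2^(2 + 1) + 2^2 + 1; at 3: 3^(3 + 1) + 3^3 + 1 = 109; next = 108
base 3: 108 = 3^(3 + 1) + 3^3; at 4: 4^(4 + 1) + 4^4 = 1280; next = 1279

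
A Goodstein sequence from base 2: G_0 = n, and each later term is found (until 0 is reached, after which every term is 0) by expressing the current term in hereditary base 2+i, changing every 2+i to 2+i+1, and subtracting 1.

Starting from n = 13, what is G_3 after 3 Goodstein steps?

16092

step 0: 13 = 2^(2 + 1) + 2^2 + 1; sub 3 for 2: 3^(3 + 1) + 3^3 + 1; = 109; G_1 = 109−1 = 108
step 1: 108 = 3^(3 + 1) + 3^3; sub 4 for 3: 4^(4 + 1) + 4^4; = 1280; G_2 = 1280−1 = 1279
step 2: 1279 = 4^(4 + 1) + 3·4^3 + 3·4^2 + 3·4 + 3; sub 5 for 4: 5^(5 + 1) + 3·5^3 + 3·5^2 + 3·5 + 3; = 16093; G_3 = 16093−1 = 16092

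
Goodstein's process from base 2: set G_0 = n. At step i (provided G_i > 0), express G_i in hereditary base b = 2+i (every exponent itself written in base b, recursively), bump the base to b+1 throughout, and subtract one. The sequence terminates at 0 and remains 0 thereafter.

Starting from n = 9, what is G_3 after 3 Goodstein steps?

G_0 = 9. HB_2(9) = 2^(2 + 1) + 1. Bump = 82. G_1 = 81.
G_1 = 81. HB_3(81) = 3^(3 + 1). Bump = 1024. G_2 = 1023.
G_2 = 1023. HB_4(1023) = 3·4^4 + 3·4^3 + 3·4^2 + 3·4 + 3. Bump = 9843. G_3 = 9842.

9842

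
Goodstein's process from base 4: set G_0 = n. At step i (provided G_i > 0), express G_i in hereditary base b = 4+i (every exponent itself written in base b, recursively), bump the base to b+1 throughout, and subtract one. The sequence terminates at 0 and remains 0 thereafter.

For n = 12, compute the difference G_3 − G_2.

(0) 12|_4 = 3·4 ↦ 3·5|_5 = 15 ⇒ 14
(1) 14|_5 = 2·5 + 4 ↦ 2·6 + 4|_6 = 16 ⇒ 15
(2) 15|_6 = 2·6 + 3 ↦ 2·7 + 3|_7 = 17 ⇒ 16

1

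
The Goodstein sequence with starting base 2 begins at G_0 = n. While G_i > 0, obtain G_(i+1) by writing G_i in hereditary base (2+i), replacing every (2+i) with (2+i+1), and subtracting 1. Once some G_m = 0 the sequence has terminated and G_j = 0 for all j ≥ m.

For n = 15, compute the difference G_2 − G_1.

15 —HB2→ 2^(2 + 1) + 2^2 + 2 + 1 —bump→ 3^(3 + 1) + 3^3 + 3 + 1 = 112 —(−1)→ 111
111 —HB3→ 3^(3 + 1) + 3^3 + 3 —bump→ 4^(4 + 1) + 4^4 + 4 = 1284 —(−1)→ 1283

1172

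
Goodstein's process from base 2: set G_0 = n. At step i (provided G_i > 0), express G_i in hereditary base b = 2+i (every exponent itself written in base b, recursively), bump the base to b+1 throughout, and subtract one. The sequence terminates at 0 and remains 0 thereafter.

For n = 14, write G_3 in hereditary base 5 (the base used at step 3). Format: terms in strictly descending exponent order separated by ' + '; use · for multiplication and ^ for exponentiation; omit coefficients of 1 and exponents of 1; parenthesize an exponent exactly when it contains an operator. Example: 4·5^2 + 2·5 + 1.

G_0 = 14. HB_2(14) = 2^(2 + 1) + 2^2 + 2. Bump = 111. G_1 = 110.
G_1 = 110. HB_3(110) = 3^(3 + 1) + 3^3 + 2. Bump = 1282. G_2 = 1281.
G_2 = 1281. HB_4(1281) = 4^(4 + 1) + 4^4 + 1. Bump = 18751. G_3 = 18750.
G_3 = 18750. HB_5(18750) = 5^(5 + 1) + 5^5. Bump = 326592. G_4 = 326591.

5^(5 + 1) + 5^5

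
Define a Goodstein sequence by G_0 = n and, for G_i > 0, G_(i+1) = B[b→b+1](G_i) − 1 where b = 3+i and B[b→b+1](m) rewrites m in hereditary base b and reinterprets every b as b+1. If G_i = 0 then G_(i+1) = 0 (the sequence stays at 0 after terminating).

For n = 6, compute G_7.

5

(0) 6|_3 = 2·3 ↦ 2·4|_4 = 8 ⇒ 7
(1) 7|_4 = 4 + 3 ↦ 5 + 3|_5 = 8 ⇒ 7
(2) 7|_5 = 5 + 2 ↦ 6 + 2|_6 = 8 ⇒ 7
(3) 7|_6 = 6 + 1 ↦ 7 + 1|_7 = 8 ⇒ 7
(4) 7|_7 = 7 ↦ 8|_8 = 8 ⇒ 7
(5) 7|_8 = 7 ↦ 7|_9 = 7 ⇒ 6
(6) 6|_9 = 6 ↦ 6|_10 = 6 ⇒ 5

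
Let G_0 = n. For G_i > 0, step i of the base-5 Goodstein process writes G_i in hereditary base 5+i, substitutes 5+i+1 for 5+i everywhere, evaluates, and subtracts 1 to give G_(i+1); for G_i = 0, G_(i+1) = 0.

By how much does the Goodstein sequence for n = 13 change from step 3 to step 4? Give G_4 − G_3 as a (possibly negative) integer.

base 5: 13 = 2·5 + 3; at 6: 2·6 + 3 = 15; next = 14
base 6: 14 = 2·6 + 2; at 7: 2·7 + 2 = 16; next = 15
base 7: 15 = 2·7 + 1; at 8: 2·8 + 1 = 17; next = 16
base 8: 16 = 2·8; at 9: 2·9 = 18; next = 17

1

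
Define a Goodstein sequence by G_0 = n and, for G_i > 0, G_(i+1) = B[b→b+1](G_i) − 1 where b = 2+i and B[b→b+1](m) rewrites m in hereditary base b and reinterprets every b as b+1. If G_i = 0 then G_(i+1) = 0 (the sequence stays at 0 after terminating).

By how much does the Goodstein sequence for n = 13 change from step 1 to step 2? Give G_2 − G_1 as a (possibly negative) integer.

1171

G_0=13  [base 2] 2^(2 + 1) + 2^2 + 1  →[2↦3]→  3^(3 + 1) + 3^3 + 1 = 109  −1 ⇒ G_1=108
G_1=108  [base 3] 3^(3 + 1) + 3^3  →[3↦4]→  4^(4 + 1) + 4^4 = 1280  −1 ⇒ G_2=1279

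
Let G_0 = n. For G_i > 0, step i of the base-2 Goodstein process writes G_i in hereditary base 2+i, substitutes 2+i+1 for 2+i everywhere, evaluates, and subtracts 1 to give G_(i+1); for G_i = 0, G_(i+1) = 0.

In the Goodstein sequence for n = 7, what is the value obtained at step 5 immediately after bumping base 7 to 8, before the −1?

step 0: 7 = 2^2 + 2 + 1; sub 3 for 2: 3^3 + 3 + 1; = 31; G_1 = 31−1 = 30
step 1: 30 = 3^3 + 3; sub 4 for 3: 4^4 + 4; = 260; G_2 = 260−1 = 259
step 2: 259 = 4^4 + 3; sub 5 for 4: 5^5 + 3; = 3128; G_3 = 3128−1 = 3127
step 3: 3127 = 5^5 + 2; sub 6 for 5: 6^6 + 2; = 46658; G_4 = 46658−1 = 46657
step 4: 46657 = 6^6 + 1; sub 7 for 6: 7^7 + 1; = 823544; G_5 = 823544−1 = 823543
step 5: 823543 = 7^7; sub 8 for 7: 8^8; = 16777216; G_6 = 16777216−1 = 16777215

16777216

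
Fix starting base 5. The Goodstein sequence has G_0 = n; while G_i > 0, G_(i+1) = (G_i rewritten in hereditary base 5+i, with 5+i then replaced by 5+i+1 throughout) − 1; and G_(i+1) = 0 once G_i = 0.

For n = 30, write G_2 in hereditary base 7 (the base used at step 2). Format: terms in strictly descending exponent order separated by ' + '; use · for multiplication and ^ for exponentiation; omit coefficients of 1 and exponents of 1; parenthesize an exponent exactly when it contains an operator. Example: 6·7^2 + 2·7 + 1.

base 5: 30 = 5^2 + 5; at 6: 6^2 + 6 = 42; next = 41
base 6: 41 = 6^2 + 5; at 7: 7^2 + 5 = 54; next = 53

7^2 + 4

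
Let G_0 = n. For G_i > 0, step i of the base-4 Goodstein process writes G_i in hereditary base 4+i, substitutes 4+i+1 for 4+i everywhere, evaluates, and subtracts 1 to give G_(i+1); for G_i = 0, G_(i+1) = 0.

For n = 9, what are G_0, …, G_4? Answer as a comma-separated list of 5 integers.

9, 10, 11, 11, 11

step 0: 9 = 2·4 + 1; sub 5 for 4: 2·5 + 1; = 11; G_1 = 11−1 = 10
step 1: 10 = 2·5; sub 6 for 5: 2·6; = 12; G_2 = 12−1 = 11
step 2: 11 = 6 + 5; sub 7 for 6: 7 + 5; = 12; G_3 = 12−1 = 11
step 3: 11 = 7 + 4; sub 8 for 7: 8 + 4; = 12; G_4 = 12−1 = 11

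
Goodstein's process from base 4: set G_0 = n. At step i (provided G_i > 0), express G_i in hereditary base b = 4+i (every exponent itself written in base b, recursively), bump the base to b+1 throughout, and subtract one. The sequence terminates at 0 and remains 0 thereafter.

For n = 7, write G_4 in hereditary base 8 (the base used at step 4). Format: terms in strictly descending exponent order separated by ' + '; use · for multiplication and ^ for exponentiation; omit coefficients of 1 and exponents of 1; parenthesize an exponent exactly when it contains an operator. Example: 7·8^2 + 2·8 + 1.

base 4: 7 = 4 + 3; at 5: 5 + 3 = 8; next = 7
base 5: 7 = 5 + 2; at 6: 6 + 2 = 8; next = 7
base 6: 7 = 6 + 1; at 7: 7 + 1 = 8; next = 7
base 7: 7 = 7; at 8: 8 = 8; next = 7

7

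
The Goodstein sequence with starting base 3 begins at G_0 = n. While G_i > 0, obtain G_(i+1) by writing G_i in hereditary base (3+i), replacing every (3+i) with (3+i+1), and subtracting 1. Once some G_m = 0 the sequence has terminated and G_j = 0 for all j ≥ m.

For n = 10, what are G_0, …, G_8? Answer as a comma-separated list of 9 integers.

base 3: 10 = 3^2 + 1; at 4: 4^2 + 1 = 17; next = 16
base 4: 16 = 4^2; at 5: 5^2 = 25; next = 24
base 5: 24 = 4·5 + 4; at 6: 4·6 + 4 = 28; next = 27
base 6: 27 = 4·6 + 3; at 7: 4·7 + 3 = 31; next = 30
base 7: 30 = 4·7 + 2; at 8: 4·8 + 2 = 34; next = 33
base 8: 33 = 4·8 + 1; at 9: 4·9 + 1 = 37; next = 36
base 9: 36 = 4·9; at 10: 4·10 = 40; next = 39
base 10: 39 = 3·10 + 9; at 11: 3·11 + 9 = 42; next = 41

10, 16, 24, 27, 30, 33, 36, 39, 41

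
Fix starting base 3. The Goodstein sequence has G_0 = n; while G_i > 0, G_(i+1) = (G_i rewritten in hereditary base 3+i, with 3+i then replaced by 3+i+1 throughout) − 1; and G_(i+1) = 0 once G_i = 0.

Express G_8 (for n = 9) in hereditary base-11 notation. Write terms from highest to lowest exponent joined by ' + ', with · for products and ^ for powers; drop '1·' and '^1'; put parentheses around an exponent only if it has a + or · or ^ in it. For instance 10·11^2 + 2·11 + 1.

base 3: 9 = 3^2; at 4: 4^2 = 16; next = 15
base 4: 15 = 3·4 + 3; at 5: 3·5 + 3 = 18; next = 17
base 5: 17 = 3·5 + 2; at 6: 3·6 + 2 = 20; next = 19
base 6: 19 = 3·6 + 1; at 7: 3·7 + 1 = 22; next = 21
base 7: 21 = 3·7; at 8: 3·8 = 24; next = 23
base 8: 23 = 2·8 + 7; at 9: 2·9 + 7 = 25; next = 24
base 9: 24 = 2·9 + 6; at 10: 2·10 + 6 = 26; next = 25
base 10: 25 = 2·10 + 5; at 11: 2·11 + 5 = 27; next = 26

2·11 + 4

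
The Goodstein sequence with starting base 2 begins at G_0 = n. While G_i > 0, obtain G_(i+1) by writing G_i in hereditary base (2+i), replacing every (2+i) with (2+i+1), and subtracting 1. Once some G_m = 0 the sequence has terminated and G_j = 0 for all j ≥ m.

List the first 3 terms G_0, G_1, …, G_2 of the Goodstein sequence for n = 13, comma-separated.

13, 108, 1279

step 0: 13 = 2^(2 + 1) + 2^2 + 1; sub 3 for 2: 3^(3 + 1) + 3^3 + 1; = 109; G_1 = 109−1 = 108
step 1: 108 = 3^(3 + 1) + 3^3; sub 4 for 3: 4^(4 + 1) + 4^4; = 1280; G_2 = 1280−1 = 1279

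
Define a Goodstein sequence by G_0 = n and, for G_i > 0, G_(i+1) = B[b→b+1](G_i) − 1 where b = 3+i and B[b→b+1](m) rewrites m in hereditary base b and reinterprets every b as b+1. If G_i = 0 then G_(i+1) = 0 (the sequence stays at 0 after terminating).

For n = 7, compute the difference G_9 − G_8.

-1

G_0 = 7. HB_3(7) = 2·3 + 1. Bump = 9. G_1 = 8.
G_1 = 8. HB_4(8) = 2·4. Bump = 10. G_2 = 9.
G_2 = 9. HB_5(9) = 5 + 4. Bump = 10. G_3 = 9.
G_3 = 9. HB_6(9) = 6 + 3. Bump = 10. G_4 = 9.
G_4 = 9. HB_7(9) = 7 + 2. Bump = 10. G_5 = 9.
G_5 = 9. HB_8(9) = 8 + 1. Bump = 10. G_6 = 9.
G_6 = 9. HB_9(9) = 9. Bump = 10. G_7 = 9.
G_7 = 9. HB_10(9) = 9. Bump = 9. G_8 = 8.
G_8 = 8. HB_11(8) = 8. Bump = 8. G_9 = 7.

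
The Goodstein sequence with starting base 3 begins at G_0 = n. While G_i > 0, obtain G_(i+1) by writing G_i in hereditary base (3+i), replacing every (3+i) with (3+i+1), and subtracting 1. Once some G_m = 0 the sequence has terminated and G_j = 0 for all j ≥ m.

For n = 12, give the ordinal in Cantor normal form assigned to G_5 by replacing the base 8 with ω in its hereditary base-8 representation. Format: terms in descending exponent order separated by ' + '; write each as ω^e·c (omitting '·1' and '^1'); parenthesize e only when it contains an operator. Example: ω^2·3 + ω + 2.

ω·7 + 7

G_0=12  [base 3] 3^2 + 3  →[3↦4]→  4^2 + 4 = 20  −1 ⇒ G_1=19
G_1=19  [base 4] 4^2 + 3  →[4↦5]→  5^2 + 3 = 28  −1 ⇒ G_2=27
G_2=27  [base 5] 5^2 + 2  →[5↦6]→  6^2 + 2 = 38  −1 ⇒ G_3=37
G_3=37  [base 6] 6^2 + 1  →[6↦7]→  7^2 + 1 = 50  −1 ⇒ G_4=49
G_4=49  [base 7] 7^2  →[7↦8]→  8^2 = 64  −1 ⇒ G_5=63
G_5=63  [base 8] 7·8 + 7  →[8↦9]→  7·9 + 7 = 70  −1 ⇒ G_6=69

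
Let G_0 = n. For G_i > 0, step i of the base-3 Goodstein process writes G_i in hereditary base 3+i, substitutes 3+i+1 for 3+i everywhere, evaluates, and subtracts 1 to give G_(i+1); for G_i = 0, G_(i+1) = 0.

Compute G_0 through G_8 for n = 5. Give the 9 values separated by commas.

G_0=5  [base 3] 3 + 2  →[3↦4]→  4 + 2 = 6  −1 ⇒ G_1=5
G_1=5  [base 4] 4 + 1  →[4↦5]→  5 + 1 = 6  −1 ⇒ G_2=5
G_2=5  [base 5] 5  →[5↦6]→  6 = 6  −1 ⇒ G_3=5
G_3=5  [base 6] 5  →[6↦7]→  5 = 5  −1 ⇒ G_4=4
G_4=4  [base 7] 4  →[7↦8]→  4 = 4  −1 ⇒ G_5=3
G_5=3  [base 8] 3  →[8↦9]→  3 = 3  −1 ⇒ G_6=2
G_6=2  [base 9] 2  →[9↦10]→  2 = 2  −1 ⇒ G_7=1
G_7=1  [base 10] 1  →[10↦11]→  1 = 1  −1 ⇒ G_8=0

5, 5, 5, 5, 4, 3, 2, 1, 0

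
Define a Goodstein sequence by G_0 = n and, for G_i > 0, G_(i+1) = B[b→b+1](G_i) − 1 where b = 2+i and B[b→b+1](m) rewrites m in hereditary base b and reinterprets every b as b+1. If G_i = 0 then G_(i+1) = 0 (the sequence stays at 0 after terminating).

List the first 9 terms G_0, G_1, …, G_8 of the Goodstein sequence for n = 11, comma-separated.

[0] 11 ≡ 2^(2 + 1) + 2 + 1 (base 2). Lift 3: 85. −1: 84.
[1] 84 ≡ 3^(3 + 1) + 3 (base 3). Lift 4: 1028. −1: 1027.
[2] 1027 ≡ 4^(4 + 1) + 3 (base 4). Lift 5: 15628. −1: 15627.
[3] 15627 ≡ 5^(5 + 1) + 2 (base 5). Lift 6: 279938. −1: 279937.
[4] 279937 ≡ 6^(6 + 1) + 1 (base 6). Lift 7: 5764802. −1: 5764801.
[5] 5764801 ≡ 7^(7 + 1) (base 7). Lift 8: 134217728. −1: 134217727.
[6] 134217727 ≡ 7·8^8 + 7·8^7 + 7·8^6 + 7·8^5 + 7·8^4 + 7·8^3 + 7·8^2 + 7·8 + 7 (base 8). Lift 9: 2749609303. −1: 2749609302.
[7] 2749609302 ≡ 7·9^9 + 7·9^7 + 7·9^6 + 7·9^5 + 7·9^4 + 7·9^3 + 7·9^2 + 7·9 + 6 (base 9). Lift 10: 70077777776. −1: 70077777775.

11, 84, 1027, 15627, 279937, 5764801, 134217727, 2749609302, 70077777775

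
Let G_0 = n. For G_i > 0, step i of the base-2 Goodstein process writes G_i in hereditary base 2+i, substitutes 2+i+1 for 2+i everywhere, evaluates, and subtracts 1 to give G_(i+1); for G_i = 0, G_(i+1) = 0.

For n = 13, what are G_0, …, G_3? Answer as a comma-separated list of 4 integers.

G_0 = 13. HB_2(13) = 2^(2 + 1) + 2^2 + 1. Bump = 109. G_1 = 108.
G_1 = 108. HB_3(108) = 3^(3 + 1) + 3^3. Bump = 1280. G_2 = 1279.
G_2 = 1279. HB_4(1279) = 4^(4 + 1) + 3·4^3 + 3·4^2 + 3·4 + 3. Bump = 16093. G_3 = 16092.

13, 108, 1279, 16092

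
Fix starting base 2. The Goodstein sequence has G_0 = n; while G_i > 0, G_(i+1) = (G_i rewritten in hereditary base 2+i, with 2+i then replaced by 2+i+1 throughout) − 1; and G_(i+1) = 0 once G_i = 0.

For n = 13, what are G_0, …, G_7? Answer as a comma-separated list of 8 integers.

[0] 13 ≡ 2^(2 + 1) + 2^2 + 1 (base 2). Lift 3: 109. −1: 108.
[1] 108 ≡ 3^(3 + 1) + 3^3 (base 3). Lift 4: 1280. −1: 1279.
[2] 1279 ≡ 4^(4 + 1) + 3·4^3 + 3·4^2 + 3·4 + 3 (base 4). Lift 5: 16093. −1: 16092.
[3] 16092 ≡ 5^(5 + 1) + 3·5^3 + 3·5^2 + 3·5 + 2 (base 5). Lift 6: 280712. −1: 280711.
[4] 280711 ≡ 6^(6 + 1) + 3·6^3 + 3·6^2 + 3·6 + 1 (base 6). Lift 7: 5765999. −1: 5765998.
[5] 5765998 ≡ 7^(7 + 1) + 3·7^3 + 3·7^2 + 3·7 (base 7). Lift 8: 134219480. −1: 134219479.
[6] 134219479 ≡ 8^(8 + 1) + 3·8^3 + 3·8^2 + 2·8 + 7 (base 8). Lift 9: 3486786856. −1: 3486786855.

13, 108, 1279, 16092, 280711, 5765998, 134219479, 3486786855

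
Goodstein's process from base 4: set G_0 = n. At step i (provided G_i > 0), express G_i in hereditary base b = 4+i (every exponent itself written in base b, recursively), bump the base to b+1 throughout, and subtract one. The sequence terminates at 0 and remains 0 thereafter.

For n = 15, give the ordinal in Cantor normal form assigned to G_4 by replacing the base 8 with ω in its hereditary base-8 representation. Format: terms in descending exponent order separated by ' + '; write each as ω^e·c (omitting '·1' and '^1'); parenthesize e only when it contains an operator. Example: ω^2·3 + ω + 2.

ω·2 + 7

G_0=15  [base 4] 3·4 + 3  →[4↦5]→  3·5 + 3 = 18  −1 ⇒ G_1=17
G_1=17  [base 5] 3·5 + 2  →[5↦6]→  3·6 + 2 = 20  −1 ⇒ G_2=19
G_2=19  [base 6] 3·6 + 1  →[6↦7]→  3·7 + 1 = 22  −1 ⇒ G_3=21
G_3=21  [base 7] 3·7  →[7↦8]→  3·8 = 24  −1 ⇒ G_4=23
G_4=23  [base 8] 2·8 + 7  →[8↦9]→  2·9 + 7 = 25  −1 ⇒ G_5=24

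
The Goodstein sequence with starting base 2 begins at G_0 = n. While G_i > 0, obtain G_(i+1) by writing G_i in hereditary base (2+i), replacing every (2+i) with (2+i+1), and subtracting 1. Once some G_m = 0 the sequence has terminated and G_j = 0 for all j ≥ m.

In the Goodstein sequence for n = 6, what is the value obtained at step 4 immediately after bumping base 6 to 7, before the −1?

G_0=6  [base 2] 2^2 + 2  →[2↦3]→  3^3 + 3 = 30  −1 ⇒ G_1=29
G_1=29  [base 3] 3^3 + 2  →[3↦4]→  4^4 + 2 = 258  −1 ⇒ G_2=257
G_2=257  [base 4] 4^4 + 1  →[4↦5]→  5^5 + 1 = 3126  −1 ⇒ G_3=3125
G_3=3125  [base 5] 5^5  →[5↦6]→  6^6 = 46656  −1 ⇒ G_4=46655
G_4=46655  [base 6] 5·6^5 + 5·6^4 + 5·6^3 + 5·6^2 + 5·6 + 5  →[6↦7]→  5·7^5 + 5·7^4 + 5·7^3 + 5·7^2 + 5·7 + 5 = 98040  −1 ⇒ G_5=98039

98040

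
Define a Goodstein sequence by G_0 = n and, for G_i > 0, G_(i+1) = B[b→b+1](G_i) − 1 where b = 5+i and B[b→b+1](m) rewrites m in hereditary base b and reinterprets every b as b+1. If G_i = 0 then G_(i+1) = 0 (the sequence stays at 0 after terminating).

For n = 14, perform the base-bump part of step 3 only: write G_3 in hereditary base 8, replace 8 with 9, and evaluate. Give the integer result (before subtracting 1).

step 0: 14 = 2·5 + 4; sub 6 for 5: 2·6 + 4; = 16; G_1 = 16−1 = 15
step 1: 15 = 2·6 + 3; sub 7 for 6: 2·7 + 3; = 17; G_2 = 17−1 = 16
step 2: 16 = 2·7 + 2; sub 8 for 7: 2·8 + 2; = 18; G_3 = 18−1 = 17
step 3: 17 = 2·8 + 1; sub 9 for 8: 2·9 + 1; = 19; G_4 = 19−1 = 18

19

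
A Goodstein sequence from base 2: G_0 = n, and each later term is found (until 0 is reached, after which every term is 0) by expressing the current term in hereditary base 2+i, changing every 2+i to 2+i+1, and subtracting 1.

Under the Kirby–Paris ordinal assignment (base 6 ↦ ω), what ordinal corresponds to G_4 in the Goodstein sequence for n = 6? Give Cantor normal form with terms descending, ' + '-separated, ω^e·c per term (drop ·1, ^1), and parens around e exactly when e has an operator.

ω^5·5 + ω^4·5 + ω^3·5 + ω^2·5 + ω·5 + 5

G_0=6  [base 2] 2^2 + 2  →[2↦3]→  3^3 + 3 = 30  −1 ⇒ G_1=29
G_1=29  [base 3] 3^3 + 2  →[3↦4]→  4^4 + 2 = 258  −1 ⇒ G_2=257
G_2=257  [base 4] 4^4 + 1  →[4↦5]→  5^5 + 1 = 3126  −1 ⇒ G_3=3125
G_3=3125  [base 5] 5^5  →[5↦6]→  6^6 = 46656  −1 ⇒ G_4=46655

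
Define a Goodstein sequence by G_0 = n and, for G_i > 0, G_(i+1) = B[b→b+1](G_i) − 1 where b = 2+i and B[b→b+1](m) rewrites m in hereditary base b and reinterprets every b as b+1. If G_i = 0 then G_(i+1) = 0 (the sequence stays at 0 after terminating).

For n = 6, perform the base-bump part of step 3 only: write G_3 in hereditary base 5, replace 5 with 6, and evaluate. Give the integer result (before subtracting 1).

46656

base 2: 6 = 2^2 + 2; at 3: 3^3 + 3 = 30; next = 29
base 3: 29 = 3^3 + 2; at 4: 4^4 + 2 = 258; next = 257
base 4: 257 = 4^4 + 1; at 5: 5^5 + 1 = 3126; next = 3125
base 5: 3125 = 5^5; at 6: 6^6 = 46656; next = 46655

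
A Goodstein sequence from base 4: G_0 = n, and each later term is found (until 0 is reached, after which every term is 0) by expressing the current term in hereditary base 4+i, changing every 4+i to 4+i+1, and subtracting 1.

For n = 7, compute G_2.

7

[0] 7 ≡ 4 + 3 (base 4). Lift 5: 8. −1: 7.
[1] 7 ≡ 5 + 2 (base 5). Lift 6: 8. −1: 7.
[2] 7 ≡ 6 + 1 (base 6). Lift 7: 8. −1: 7.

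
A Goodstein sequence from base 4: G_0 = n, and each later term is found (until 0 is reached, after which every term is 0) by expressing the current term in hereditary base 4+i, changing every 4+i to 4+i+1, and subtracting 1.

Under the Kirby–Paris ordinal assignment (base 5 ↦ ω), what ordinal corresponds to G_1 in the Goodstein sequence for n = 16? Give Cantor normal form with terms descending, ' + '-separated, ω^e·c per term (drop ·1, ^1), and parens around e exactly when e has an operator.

G_0 = 16. HB_4(16) = 4^2. Bump = 25. G_1 = 24.
G_1 = 24. HB_5(24) = 4·5 + 4. Bump = 28. G_2 = 27.

ω·4 + 4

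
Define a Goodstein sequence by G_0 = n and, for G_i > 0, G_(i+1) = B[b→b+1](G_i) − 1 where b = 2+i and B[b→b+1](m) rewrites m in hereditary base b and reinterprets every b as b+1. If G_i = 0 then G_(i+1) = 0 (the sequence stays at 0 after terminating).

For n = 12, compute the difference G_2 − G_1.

[0] 12 ≡ 2^(2 + 1) + 2^2 (base 2). Lift 3: 108. −1: 107.
[1] 107 ≡ 3^(3 + 1) + 2·3^2 + 2·3 + 2 (base 3). Lift 4: 1066. −1: 1065.

958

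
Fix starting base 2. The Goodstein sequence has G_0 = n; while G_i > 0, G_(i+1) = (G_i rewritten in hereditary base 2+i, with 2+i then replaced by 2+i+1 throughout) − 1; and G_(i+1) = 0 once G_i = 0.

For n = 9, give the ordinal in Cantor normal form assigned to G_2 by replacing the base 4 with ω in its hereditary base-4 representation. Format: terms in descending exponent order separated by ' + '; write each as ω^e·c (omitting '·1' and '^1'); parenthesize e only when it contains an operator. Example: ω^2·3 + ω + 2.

G_0 = 9. HB_2(9) = 2^(2 + 1) + 1. Bump = 82. G_1 = 81.
G_1 = 81. HB_3(81) = 3^(3 + 1). Bump = 1024. G_2 = 1023.
G_2 = 1023. HB_4(1023) = 3·4^4 + 3·4^3 + 3·4^2 + 3·4 + 3. Bump = 9843. G_3 = 9842.

ω^ω·3 + ω^3·3 + ω^2·3 + ω·3 + 3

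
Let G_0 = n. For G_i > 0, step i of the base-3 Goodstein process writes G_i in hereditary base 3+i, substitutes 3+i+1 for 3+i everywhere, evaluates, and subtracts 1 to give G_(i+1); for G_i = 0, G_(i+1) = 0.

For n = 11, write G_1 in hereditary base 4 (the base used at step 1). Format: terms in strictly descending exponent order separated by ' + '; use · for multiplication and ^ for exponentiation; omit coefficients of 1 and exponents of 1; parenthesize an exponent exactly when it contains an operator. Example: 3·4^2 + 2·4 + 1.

G_0=11  [base 3] 3^2 + 2  →[3↦4]→  4^2 + 2 = 18  −1 ⇒ G_1=17
G_1=17  [base 4] 4^2 + 1  →[4↦5]→  5^2 + 1 = 26  −1 ⇒ G_2=25

4^2 + 1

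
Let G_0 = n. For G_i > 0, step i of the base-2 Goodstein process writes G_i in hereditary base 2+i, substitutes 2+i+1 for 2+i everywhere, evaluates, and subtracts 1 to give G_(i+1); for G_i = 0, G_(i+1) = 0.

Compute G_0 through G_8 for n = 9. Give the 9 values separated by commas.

(0) 9|_2 = 2^(2 + 1) + 1 ↦ 3^(3 + 1) + 1|_3 = 82 ⇒ 81
(1) 81|_3 = 3^(3 + 1) ↦ 4^(4 + 1)|_4 = 1024 ⇒ 1023
(2) 1023|_4 = 3·4^4 + 3·4^3 + 3·4^2 + 3·4 + 3 ↦ 3·5^5 + 3·5^3 + 3·5^2 + 3·5 + 3|_5 = 9843 ⇒ 9842
(3) 9842|_5 = 3·5^5 + 3·5^3 + 3·5^2 + 3·5 + 2 ↦ 3·6^6 + 3·6^3 + 3·6^2 + 3·6 + 2|_6 = 140744 ⇒ 140743
(4) 140743|_6 = 3·6^6 + 3·6^3 + 3·6^2 + 3·6 + 1 ↦ 3·7^7 + 3·7^3 + 3·7^2 + 3·7 + 1|_7 = 2471827 ⇒ 2471826
(5) 2471826|_7 = 3·7^7 + 3·7^3 + 3·7^2 + 3·7 ↦ 3·8^8 + 3·8^3 + 3·8^2 + 3·8|_8 = 50333400 ⇒ 50333399
(6) 50333399|_8 = 3·8^8 + 3·8^3 + 3·8^2 + 2·8 + 7 ↦ 3·9^9 + 3·9^3 + 3·9^2 + 2·9 + 7|_9 = 1162263922 ⇒ 1162263921
(7) 1162263921|_9 = 3·9^9 + 3·9^3 + 3·9^2 + 2·9 + 6 ↦ 3·10^10 + 3·10^3 + 3·10^2 + 2·10 + 6|_10 = 30000003326 ⇒ 30000003325

9, 81, 1023, 9842, 140743, 2471826, 50333399, 1162263921, 30000003325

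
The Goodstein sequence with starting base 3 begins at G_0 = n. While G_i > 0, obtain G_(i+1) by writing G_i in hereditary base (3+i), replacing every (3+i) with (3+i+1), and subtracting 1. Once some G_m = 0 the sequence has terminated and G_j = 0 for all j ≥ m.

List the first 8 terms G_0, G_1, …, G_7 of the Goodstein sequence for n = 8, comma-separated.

G_0 = 8. HB_3(8) = 2·3 + 2. Bump = 10. G_1 = 9.
G_1 = 9. HB_4(9) = 2·4 + 1. Bump = 11. G_2 = 10.
G_2 = 10. HB_5(10) = 2·5. Bump = 12. G_3 = 11.
G_3 = 11. HB_6(11) = 6 + 5. Bump = 12. G_4 = 11.
G_4 = 11. HB_7(11) = 7 + 4. Bump = 12. G_5 = 11.
G_5 = 11. HB_8(11) = 8 + 3. Bump = 12. G_6 = 11.
G_6 = 11. HB_9(11) = 9 + 2. Bump = 12. G_7 = 11.

8, 9, 10, 11, 11, 11, 11, 11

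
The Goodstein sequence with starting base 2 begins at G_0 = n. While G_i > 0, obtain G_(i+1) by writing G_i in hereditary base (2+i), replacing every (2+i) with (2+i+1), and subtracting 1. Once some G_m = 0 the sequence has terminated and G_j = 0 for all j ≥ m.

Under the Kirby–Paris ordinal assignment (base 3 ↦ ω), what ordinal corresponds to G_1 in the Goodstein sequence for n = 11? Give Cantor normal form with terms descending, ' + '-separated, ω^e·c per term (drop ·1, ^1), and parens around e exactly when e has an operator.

base 2: 11 = 2^(2 + 1) + 2 + 1; at 3: 3^(3 + 1) + 3 + 1 = 85; next = 84
base 3: 84 = 3^(3 + 1) + 3; at 4: 4^(4 + 1) + 4 = 1028; next = 1027

ω^(ω + 1) + ω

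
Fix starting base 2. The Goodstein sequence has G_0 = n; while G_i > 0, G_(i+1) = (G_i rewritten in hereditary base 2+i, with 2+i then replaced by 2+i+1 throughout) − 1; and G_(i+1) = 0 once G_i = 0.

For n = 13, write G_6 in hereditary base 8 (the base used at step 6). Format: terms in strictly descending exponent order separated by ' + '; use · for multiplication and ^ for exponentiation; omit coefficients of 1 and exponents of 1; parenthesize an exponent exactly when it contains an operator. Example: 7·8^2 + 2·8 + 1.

8^(8 + 1) + 3·8^3 + 3·8^2 + 2·8 + 7

base 2: 13 = 2^(2 + 1) + 2^2 + 1; at 3: 3^(3 + 1) + 3^3 + 1 = 109; next = 108
base 3: 108 = 3^(3 + 1) + 3^3; at 4: 4^(4 + 1) + 4^4 = 1280; next = 1279
base 4: 1279 = 4^(4 + 1) + 3·4^3 + 3·4^2 + 3·4 + 3; at 5: 5^(5 + 1) + 3·5^3 + 3·5^2 + 3·5 + 3 = 16093; next = 16092
base 5: 16092 = 5^(5 + 1) + 3·5^3 + 3·5^2 + 3·5 + 2; at 6: 6^(6 + 1) + 3·6^3 + 3·6^2 + 3·6 + 2 = 280712; next = 280711
base 6: 280711 = 6^(6 + 1) + 3·6^3 + 3·6^2 + 3·6 + 1; at 7: 7^(7 + 1) + 3·7^3 + 3·7^2 + 3·7 + 1 = 5765999; next = 5765998
base 7: 5765998 = 7^(7 + 1) + 3·7^3 + 3·7^2 + 3·7; at 8: 8^(8 + 1) + 3·8^3 + 3·8^2 + 3·8 = 134219480; next = 134219479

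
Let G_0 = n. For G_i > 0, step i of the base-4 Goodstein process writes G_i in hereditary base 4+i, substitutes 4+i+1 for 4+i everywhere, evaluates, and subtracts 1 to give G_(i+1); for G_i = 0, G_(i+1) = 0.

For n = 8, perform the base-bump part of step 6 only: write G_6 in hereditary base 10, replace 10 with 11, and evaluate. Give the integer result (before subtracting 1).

base 4: 8 = 2·4; at 5: 2·5 = 10; next = 9
base 5: 9 = 5 + 4; at 6: 6 + 4 = 10; next = 9
base 6: 9 = 6 + 3; at 7: 7 + 3 = 10; next = 9
base 7: 9 = 7 + 2; at 8: 8 + 2 = 10; next = 9
base 8: 9 = 8 + 1; at 9: 9 + 1 = 10; next = 9
base 9: 9 = 9; at 10: 10 = 10; next = 9
base 10: 9 = 9; at 11: 9 = 9; next = 8

9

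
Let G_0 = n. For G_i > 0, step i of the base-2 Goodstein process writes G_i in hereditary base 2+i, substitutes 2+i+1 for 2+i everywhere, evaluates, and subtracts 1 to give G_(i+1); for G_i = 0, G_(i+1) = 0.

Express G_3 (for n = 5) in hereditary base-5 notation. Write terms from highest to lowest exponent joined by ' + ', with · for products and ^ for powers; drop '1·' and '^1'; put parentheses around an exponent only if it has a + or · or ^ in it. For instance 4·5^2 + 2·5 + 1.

3·5^3 + 3·5^2 + 3·5 + 2

i=0: 5 = 2^2 + 1 (b=2); 2→3: 3^3 + 1 = 28; 28−1 = 27
i=1: 27 = 3^3 (b=3); 3→4: 4^4 = 256; 256−1 = 255
i=2: 255 = 3·4^3 + 3·4^2 + 3·4 + 3 (b=4); 4→5: 3·5^3 + 3·5^2 + 3·5 + 3 = 468; 468−1 = 467
i=3: 467 = 3·5^3 + 3·5^2 + 3·5 + 2 (b=5); 5→6: 3·6^3 + 3·6^2 + 3·6 + 2 = 776; 776−1 = 775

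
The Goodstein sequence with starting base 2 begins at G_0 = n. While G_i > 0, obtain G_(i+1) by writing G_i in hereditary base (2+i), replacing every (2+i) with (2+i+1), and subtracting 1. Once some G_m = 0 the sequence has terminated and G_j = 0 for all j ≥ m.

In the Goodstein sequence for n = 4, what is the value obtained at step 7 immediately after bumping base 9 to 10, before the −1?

G_0=4  [base 2] 2^2  →[2↦3]→  3^3 = 27  −1 ⇒ G_1=26
G_1=26  [base 3] 2·3^2 + 2·3 + 2  →[3↦4]→  2·4^2 + 2·4 + 2 = 42  −1 ⇒ G_2=41
G_2=41  [base 4] 2·4^2 + 2·4 + 1  →[4↦5]→  2·5^2 + 2·5 + 1 = 61  −1 ⇒ G_3=60
G_3=60  [base 5] 2·5^2 + 2·5  →[5↦6]→  2·6^2 + 2·6 = 84  −1 ⇒ G_4=83
G_4=83  [base 6] 2·6^2 + 6 + 5  →[6↦7]→  2·7^2 + 7 + 5 = 110  −1 ⇒ G_5=109
G_5=109  [base 7] 2·7^2 + 7 + 4  →[7↦8]→  2·8^2 + 8 + 4 = 140  −1 ⇒ G_6=139
G_6=139  [base 8] 2·8^2 + 8 + 3  →[8↦9]→  2·9^2 + 9 + 3 = 174  −1 ⇒ G_7=173
G_7=173  [base 9] 2·9^2 + 9 + 2  →[9↦10]→  2·10^2 + 10 + 2 = 212  −1 ⇒ G_8=211

212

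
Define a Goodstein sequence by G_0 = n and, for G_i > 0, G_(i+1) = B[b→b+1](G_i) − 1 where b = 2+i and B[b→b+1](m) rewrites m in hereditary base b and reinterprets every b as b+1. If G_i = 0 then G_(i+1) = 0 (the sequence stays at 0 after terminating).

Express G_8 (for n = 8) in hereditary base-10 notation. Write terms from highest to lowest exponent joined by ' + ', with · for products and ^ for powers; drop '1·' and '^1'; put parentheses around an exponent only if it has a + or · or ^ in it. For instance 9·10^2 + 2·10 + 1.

2·10^10 + 2·10^2 + 10 + 1

(0) 8|_2 = 2^(2 + 1) ↦ 3^(3 + 1)|_3 = 81 ⇒ 80
(1) 80|_3 = 2·3^3 + 2·3^2 + 2·3 + 2 ↦ 2·4^4 + 2·4^2 + 2·4 + 2|_4 = 554 ⇒ 553
(2) 553|_4 = 2·4^4 + 2·4^2 + 2·4 + 1 ↦ 2·5^5 + 2·5^2 + 2·5 + 1|_5 = 6311 ⇒ 6310
(3) 6310|_5 = 2·5^5 + 2·5^2 + 2·5 ↦ 2·6^6 + 2·6^2 + 2·6|_6 = 93396 ⇒ 93395
(4) 93395|_6 = 2·6^6 + 2·6^2 + 6 + 5 ↦ 2·7^7 + 2·7^2 + 7 + 5|_7 = 1647196 ⇒ 1647195
(5) 1647195|_7 = 2·7^7 + 2·7^2 + 7 + 4 ↦ 2·8^8 + 2·8^2 + 8 + 4|_8 = 33554572 ⇒ 33554571
(6) 33554571|_8 = 2·8^8 + 2·8^2 + 8 + 3 ↦ 2·9^9 + 2·9^2 + 9 + 3|_9 = 774841152 ⇒ 774841151
(7) 774841151|_9 = 2·9^9 + 2·9^2 + 9 + 2 ↦ 2·10^10 + 2·10^2 + 10 + 2|_10 = 20000000212 ⇒ 20000000211
(8) 20000000211|_10 = 2·10^10 + 2·10^2 + 10 + 1 ↦ 2·11^11 + 2·11^2 + 11 + 1|_11 = 570623341476 ⇒ 570623341475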